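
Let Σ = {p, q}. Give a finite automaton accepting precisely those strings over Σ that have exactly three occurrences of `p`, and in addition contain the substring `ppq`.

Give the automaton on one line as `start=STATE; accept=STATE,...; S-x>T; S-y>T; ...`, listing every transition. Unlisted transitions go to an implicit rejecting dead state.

start=A; accept=I; A-p>B; A-q>A; B-p>C; B-q>D; C-p>E; C-q>F; D-p>G; D-q>D; E-p>H; E-q>I; F-p>I; F-q>F; G-p>E; G-q>J; H-p>H; H-q>K; I-p>K; I-q>I; J-p>L; J-q>J; K-p>K; K-q>K; L-p>H; L-q>M; M-p>N; M-q>M; N-p>H; N-q>O; O-p>N; O-q>O

Handle the two conditions separately and then intersect. One (5 states) tracks the count of `p`s, saturating at 4; the other (4 states) tracks whether and how much of `ppq` has been seen. Each combined state is a pair, one component from each; accept when both components accept.
       p  q 
>  A   B  A 
   B   C  D 
   C   E  F 
   D   G  D 
   E   H  I 
   F   I  F 
   G   E  J 
   H   H  K 
 * I   K  I 
   J   L  J 
   K   K  K 
   L   H  M 
   M   N  M 
   N   H  O 
   O   N  O 
(> = start, * = accepting)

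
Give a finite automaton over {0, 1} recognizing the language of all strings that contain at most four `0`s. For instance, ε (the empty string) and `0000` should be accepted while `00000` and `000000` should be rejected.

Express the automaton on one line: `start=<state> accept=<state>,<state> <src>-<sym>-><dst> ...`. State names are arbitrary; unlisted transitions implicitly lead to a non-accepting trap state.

start=q0 accept=q0,q1,q2,q3,q4 q0-0->q1 q0-1->q0 q1-0->q2 q1-1->q1 q2-0->q3 q2-1->q2 q3-0->q4 q3-1->q3 q4-0->q5 q4-1->q4 q5-0->q5 q5-1->q5

Only the number of `0`s matters, and only up to 5. Make a chain q0 → q1 → q2 → q3 → q4 → q5 advanced by each `0` (with q5 absorbing); every other symbol self-loops. The accepting set is {q0, q1, q2, q3, q4}.
A 6-state machine:
        0   1  
>* q0   q1  q0 
 * q1   q2  q1 
 * q2   q3  q2 
 * q3   q4  q3 
 * q4   q5  q4 
   q5   q5  q5 
(> = start, * = accepting)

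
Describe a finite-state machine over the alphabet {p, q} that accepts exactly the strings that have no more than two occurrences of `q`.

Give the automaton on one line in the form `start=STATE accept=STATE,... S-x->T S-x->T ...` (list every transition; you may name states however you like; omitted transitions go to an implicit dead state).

start=S0 accept=S0,S1,S2 S0-p->S0 S0-q->S1 S1-p->S1 S1-q->S2 S2-p->S2 S2-q->S3 S3-p->S3 S3-q->S3

Only the number of `q`s matters, and only up to 3. Make a chain S0 → S1 → S2 → S3 advanced by each `q` (with S3 absorbing); every other symbol self-loops. The accepting set is {S0, S1, S2}.
        p   q  
>* S0   S0  S1 
 * S1   S1  S2 
 * S2   S2  S3 
   S3   S3  S3 
(> = start, * = accepting)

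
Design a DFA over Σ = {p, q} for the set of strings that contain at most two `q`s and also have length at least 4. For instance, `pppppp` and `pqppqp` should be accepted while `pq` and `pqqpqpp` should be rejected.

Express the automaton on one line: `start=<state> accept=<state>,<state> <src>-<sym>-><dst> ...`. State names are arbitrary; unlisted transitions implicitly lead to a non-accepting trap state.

start=A accept=K,L,M,O,P,Q A-p->B A-q->C B-p->D B-q->E C-p->E C-q->F D-p->G D-q->H E-p->H E-q->I F-p->I F-q->J G-p->K G-q->L H-p->L H-q->M I-p->M I-q->N J-p->N J-q->N K-p->O K-q->P L-p->P L-q->Q M-p->Q M-q->R N-p->R N-q->R O-p->O O-q->P P-p->P P-q->Q Q-p->Q Q-q->R R-p->R R-q->R

Build one automaton per condition and run them in lockstep. One (4 states) tracks the count of `q`s, saturating at 3; the other (6 states) tracks the input length, saturating at 5. Each combined state is a pair, one component from each; accept when both components accept.
       p  q 
>  A   B  C 
   B   D  E 
   C   E  F 
   D   G  H 
   E   H  I 
   F   I  J 
   G   K  L 
   H   L  M 
   I   M  N 
   J   N  N 
 * K   O  P 
 * L   P  Q 
 * M   Q  R 
   N   R  R 
 * O   O  P 
 * P   P  Q 
 * Q   Q  R 
   R   R  R 
(> = start, * = accepting)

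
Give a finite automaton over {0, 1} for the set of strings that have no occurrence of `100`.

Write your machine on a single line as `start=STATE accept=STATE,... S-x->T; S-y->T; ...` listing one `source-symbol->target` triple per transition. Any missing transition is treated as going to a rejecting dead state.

This is the complement of 'contains `100`'. Use the same substring-matching states — q0 through q3 holding how much of `100` has just been matched — but flip the accepting set: everything except the trap q3 accepts.
With 4 states:
        0   1  
>* q0   q0  q1 
 * q1   q2  q1 
 * q2   q3  q1 
   q3   q3  q3 
(> = start, * = accepting)

start=q0; accept=q0,q1,q2; q0-0->q0; q0-1->q1; q1-0->q2; q1-1->q1; q2-0->q3; q2-1->q1; q3-0->q3; q3-1->q3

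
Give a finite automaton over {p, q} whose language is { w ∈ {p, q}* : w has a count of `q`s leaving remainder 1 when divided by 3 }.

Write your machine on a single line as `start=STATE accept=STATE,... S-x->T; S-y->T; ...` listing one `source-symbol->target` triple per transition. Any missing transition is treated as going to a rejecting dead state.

Keep the running count of `q`s modulo 3: each `q` advances along the cycle A → B → C → A while other symbols loop. Accept at B.
       p  q 
>  A   A  B 
 * B   B  C 
   C   C  A 
(> = start, * = accepting)

start=A; accept=B; A-p->A; A-q->B; B-p->B; B-q->C; C-p->C; C-q->A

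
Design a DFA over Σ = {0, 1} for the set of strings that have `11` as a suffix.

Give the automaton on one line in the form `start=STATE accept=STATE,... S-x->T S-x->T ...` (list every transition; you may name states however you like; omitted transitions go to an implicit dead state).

Remember how much of `11` the current input suffix matches. State A means no match yet; B means the last symbol is `1`; C means the last 2 symbols are `11`. Only C accepts. On a mismatch, fall back to the longest proper suffix that is still a prefix of `11`.
With 3 states:
       0  1 
>  A   A  B 
   B   A  C 
 * C   A  C 
(> = start, * = accepting)

start=A accept=C A-0->A A-1->B B-0->A B-1->C C-0->A C-1->C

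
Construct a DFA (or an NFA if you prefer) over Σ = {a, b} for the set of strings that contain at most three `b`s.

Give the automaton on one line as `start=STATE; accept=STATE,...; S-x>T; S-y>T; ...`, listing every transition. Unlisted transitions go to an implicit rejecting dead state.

Only the number of `b`s matters, and only up to 4. Make a chain q0 → q1 → q2 → q3 → q4 advanced by each `b` (with q4 absorbing); every other symbol self-loops. The accepting set is {q0, q1, q2, q3}.
With 5 states:
        a   b  
>* q0   q0  q1 
 * q1   q1  q2 
 * q2   q2  q3 
 * q3   q3  q4 
   q4   q4  q4 
(> = start, * = accepting)

start=q0; accept=q0,q1,q2,q3; q0-a>q0; q0-b>q1; q1-a>q1; q1-b>q2; q2-a>q2; q2-b>q3; q3-a>q3; q3-b>q4; q4-a>q4; q4-b>q4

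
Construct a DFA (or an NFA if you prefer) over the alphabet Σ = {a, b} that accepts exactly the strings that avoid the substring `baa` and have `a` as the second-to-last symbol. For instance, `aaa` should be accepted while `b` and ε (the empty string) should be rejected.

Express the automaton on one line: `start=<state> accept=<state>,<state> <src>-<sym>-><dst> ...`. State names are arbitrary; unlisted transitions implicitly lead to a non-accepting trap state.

Build one automaton per condition and run them in lockstep. One (4 states) tracks partial matches of the forbidden pattern `baa`; the other (7 states) tracks the last 2 symbols read. Each combined state is a pair, one component from each; accept when both components accept. Equivalent product states are then merged.
With 7 states:
        a   b  
>  q0   q1  q2 
   q1   q3  q4 
   q2   q5  q2 
 * q3   q3  q4 
 * q4   q5  q2 
   q5   q6  q4 
   q6   q6  q6 
(> = start, * = accepting)

start=q0 accept=q3,q4 q0-a->q1 q0-b->q2 q1-a->q3 q1-b->q4 q2-a->q5 q2-b->q2 q3-a->q3 q3-b->q4 q4-a->q5 q4-b->q2 q5-a->q6 q5-b->q4 q6-a->q6 q6-b->q6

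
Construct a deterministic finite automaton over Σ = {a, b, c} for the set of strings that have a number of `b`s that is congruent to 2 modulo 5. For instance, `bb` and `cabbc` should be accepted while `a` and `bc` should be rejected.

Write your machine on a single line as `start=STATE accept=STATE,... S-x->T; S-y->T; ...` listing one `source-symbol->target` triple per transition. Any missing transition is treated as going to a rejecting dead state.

Keep the running count of `b`s modulo 5: each `b` advances along the cycle S0 → S1 → S2 → S3 → S4 → S0 while other symbols loop. Accept at S2.
A 5-state machine:
        a   b   c  
>  S0   S0  S1  S0 
   S1   S1  S2  S1 
 * S2   S2  S3  S2 
   S3   S3  S4  S3 
   S4   S4  S0  S4 
(> = start, * = accepting)

start=S0; accept=S2; S0-a->S0; S0-b->S1; S0-c->S0; S1-a->S1; S1-b->S2; S1-c->S1; S2-a->S2; S2-b->S3; S2-c->S2; S3-a->S3; S3-b->S4; S3-c->S3; S4-a->S4; S4-b->S0; S4-c->S4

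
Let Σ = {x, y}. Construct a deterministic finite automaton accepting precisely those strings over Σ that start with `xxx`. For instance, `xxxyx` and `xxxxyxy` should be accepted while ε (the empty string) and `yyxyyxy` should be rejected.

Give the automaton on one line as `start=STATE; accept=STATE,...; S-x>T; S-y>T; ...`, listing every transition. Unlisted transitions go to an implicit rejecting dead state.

start=q0; accept=q3; q0-x>q1; q0-y>q4; q1-x>q2; q1-y>q4; q2-x>q3; q2-y>q4; q3-x>q3; q3-y>q3; q4-x>q4; q4-y>q4

Walk along `xxx` while the input agrees: from q0 take `x` to q1, and so on. Any deviation drops to the rejecting sink q4. Once q3 is reached the prefix is confirmed and every continuation is accepted.
With 5 states:
        x   y  
>  q0   q1  q4 
   q1   q2  q4 
   q2   q3  q4 
 * q3   q3  q3 
   q4   q4  q4 
(> = start, * = accepting)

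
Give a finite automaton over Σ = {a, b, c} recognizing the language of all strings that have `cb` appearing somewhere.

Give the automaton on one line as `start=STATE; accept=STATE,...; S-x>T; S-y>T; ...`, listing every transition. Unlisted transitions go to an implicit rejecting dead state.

start=q0; accept=q2; q0-a>q0; q0-b>q0; q0-c>q1; q1-a>q0; q1-b>q2; q1-c>q1; q2-a>q2; q2-b>q2; q2-c>q2

Track how much of `cb` has been matched so far: state q0 is no progress, q2 is the absorbing accept state reached once `cb` has occurred. Intermediate states record partial matches; on a mismatch, fall back to the longest reusable overlap.
        a   b   c  
>  q0   q0  q0  q1 
   q1   q0  q2  q1 
 * q2   q2  q2  q2 
(> = start, * = accepting)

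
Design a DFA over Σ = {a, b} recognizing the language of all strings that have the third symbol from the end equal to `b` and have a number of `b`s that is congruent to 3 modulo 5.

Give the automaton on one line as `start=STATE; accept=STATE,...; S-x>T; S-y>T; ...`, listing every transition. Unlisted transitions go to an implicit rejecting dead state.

start=S0; accept=S6,S9,S10,S14; S0-a>S0; S0-b>S1; S1-a>S2; S1-b>S3; S2-a>S2; S2-b>S4; S3-a>S5; S3-b>S6; S4-a>S5; S4-b>S7; S5-a>S8; S5-b>S9; S6-a>S10; S6-b>S11; S7-a>S10; S7-b>S11; S8-a>S8; S8-b>S12; S9-a>S13; S9-b>S11; S10-a>S14; S10-b>S11; S11-a>S11; S11-b>S0; S12-a>S13; S12-b>S11; S13-a>S14; S13-b>S11; S14-a>S15; S14-b>S11; S15-a>S15; S15-b>S11

Handle the two conditions separately and then intersect. One (15 states) tracks the last 3 symbols read; the other (5 states) tracks the count of `b`s modulo 5. Each combined state is a pair, one component from each; accept when both components accept. After merging equivalent states the machine shrinks.
A 16-state machine:
          a    b  
>  S0     S0   S1 
   S1     S2   S3 
   S2     S2   S4 
   S3     S5   S6 
   S4     S5   S7 
   S5     S8   S9 
 * S6    S10  S11 
   S7    S10  S11 
   S8     S8  S12 
 * S9    S13  S11 
 * S10   S14  S11 
   S11   S11   S0 
   S12   S13  S11 
   S13   S14  S11 
 * S14   S15  S11 
   S15   S15  S11 
(> = start, * = accepting)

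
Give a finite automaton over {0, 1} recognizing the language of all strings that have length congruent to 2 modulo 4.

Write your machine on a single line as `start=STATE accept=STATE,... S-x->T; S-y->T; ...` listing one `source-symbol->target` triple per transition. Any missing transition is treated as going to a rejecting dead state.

Only the length mod 4 matters, so use a 4-cycle: from any state, every input symbol moves to the next state, wrapping S3 back to S0. Mark S2 accepting.
4 states suffice.
        0   1  
>  S0   S1  S1 
   S1   S2  S2 
 * S2   S3  S3 
   S3   S0  S0 
(> = start, * = accepting)

start=S0; accept=S2; S0-0->S1; S0-1->S1; S1-0->S2; S1-1->S2; S2-0->S3; S2-1->S3; S3-0->S0; S3-1->S0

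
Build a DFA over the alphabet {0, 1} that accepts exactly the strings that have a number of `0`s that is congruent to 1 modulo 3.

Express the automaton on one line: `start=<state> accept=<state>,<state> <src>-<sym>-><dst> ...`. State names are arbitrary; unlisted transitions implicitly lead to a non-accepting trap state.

start=s0 accept=s1 s0-0->s1 s0-1->s0 s1-0->s2 s1-1->s1 s2-0->s0 s2-1->s2

The only thing that matters is how many `0`s have appeared, reduced mod 3. Use one state per residue: s0 for 0, …, s2 for 2. Reading `0` moves to the next residue; anything else stays put. s1 is accepting.
3 states suffice.
        0   1  
>  s0   s1  s0 
 * s1   s2  s1 
   s2   s0  s2 
(> = start, * = accepting)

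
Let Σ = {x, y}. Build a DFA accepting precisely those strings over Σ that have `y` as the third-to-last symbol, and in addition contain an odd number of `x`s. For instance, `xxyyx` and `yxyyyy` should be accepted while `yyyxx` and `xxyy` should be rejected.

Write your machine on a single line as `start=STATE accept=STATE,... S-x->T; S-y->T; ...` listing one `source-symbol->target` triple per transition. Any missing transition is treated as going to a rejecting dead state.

start=s0; accept=s8,s9,s10,s11; s0-x->s1; s0-y->s2; s1-x->s0; s1-y->s3; s2-x->s4; s2-y->s5; s3-x->s6; s3-y->s7; s4-x->s0; s4-y->s8; s5-x->s9; s5-y->s5; s6-x->s10; s6-y->s2; s7-x->s6; s7-y->s11; s8-x->s6; s8-y->s7; s9-x->s0; s9-y->s8; s10-x->s0; s10-y->s3; s11-x->s6; s11-y->s11

Build one automaton per condition and run them in lockstep. One (15 states) tracks the last 3 symbols read; the other (2 states) tracks the count of `x`s modulo 2. Each combined state is a pair, one component from each; accept when both components accept. Minimizing collapses redundant product states.
          x    y  
>  s0     s1   s2 
   s1     s0   s3 
   s2     s4   s5 
   s3     s6   s7 
   s4     s0   s8 
   s5     s9   s5 
   s6    s10   s2 
   s7     s6  s11 
 * s8     s6   s7 
 * s9     s0   s8 
 * s10    s0   s3 
 * s11    s6  s11 
(> = start, * = accepting)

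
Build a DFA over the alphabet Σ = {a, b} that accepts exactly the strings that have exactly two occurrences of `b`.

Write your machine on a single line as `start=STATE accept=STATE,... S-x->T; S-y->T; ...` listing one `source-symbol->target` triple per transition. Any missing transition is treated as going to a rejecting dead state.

start=S0; accept=S2; S0-a->S0; S0-b->S1; S1-a->S1; S1-b->S2; S2-a->S2; S2-b->S3; S3-a->S3; S3-b->S3

Only the number of `b`s matters, and only up to 3. Make a chain S0 → S1 → S2 → S3 advanced by each `b` (with S3 absorbing); every other symbol self-loops. The accepting set is {S2}.
4 states suffice.
        a   b  
>  S0   S0  S1 
   S1   S1  S2 
 * S2   S2  S3 
   S3   S3  S3 
(> = start, * = accepting)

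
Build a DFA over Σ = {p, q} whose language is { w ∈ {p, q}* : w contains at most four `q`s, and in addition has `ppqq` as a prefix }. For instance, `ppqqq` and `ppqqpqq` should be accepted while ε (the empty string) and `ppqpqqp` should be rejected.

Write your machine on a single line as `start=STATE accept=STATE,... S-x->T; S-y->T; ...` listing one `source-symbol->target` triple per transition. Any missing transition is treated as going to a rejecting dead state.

Handle the two conditions separately and then intersect. The first has 6 states tracking the count of `q`s, saturating at 5; the second has 6 states tracking whether the input so far still matches the prefix `ppqq`. A product state is a pair (one from each), accepting exactly when both do.
14 states suffice.
          p    q  
>  s0     s1   s2 
   s1     s3   s2 
   s2     s2   s4 
   s3     s5   s6 
   s4     s4   s7 
   s5     s5   s2 
   s6     s2   s8 
   s7     s7   s9 
 * s8     s8  s10 
   s9     s9  s11 
 * s10   s10  s12 
   s11   s11  s11 
 * s12   s12  s13 
   s13   s13  s13 
(> = start, * = accepting)

start=s0; accept=s8,s10,s12; s0-p->s1; s0-q->s2; s1-p->s3; s1-q->s2; s2-p->s2; s2-q->s4; s3-p->s5; s3-q->s6; s4-p->s4; s4-q->s7; s5-p->s5; s5-q->s2; s6-p->s2; s6-q->s8; s7-p->s7; s7-q->s9; s8-p->s8; s8-q->s10; s9-p->s9; s9-q->s11; s10-p->s10; s10-q->s12; s11-p->s11; s11-q->s11; s12-p->s12; s12-q->s13; s13-p->s13; s13-q->s13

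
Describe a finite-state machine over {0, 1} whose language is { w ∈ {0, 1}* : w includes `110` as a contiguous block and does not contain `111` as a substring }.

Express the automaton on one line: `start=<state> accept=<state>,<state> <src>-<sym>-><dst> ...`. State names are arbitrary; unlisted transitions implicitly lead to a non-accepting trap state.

start=S0 accept=S3,S5,S7 S0-0->S0 S0-1->S1 S1-0->S0 S1-1->S2 S2-0->S3 S2-1->S4 S3-0->S3 S3-1->S5 S4-0->S6 S4-1->S4 S5-0->S3 S5-1->S7 S6-0->S6 S6-1->S6 S7-0->S3 S7-1->S6

Handle the two conditions separately and then intersect. The first has 4 states tracking whether and how much of `110` has been seen; the second has 4 states tracking partial matches of the forbidden pattern `111`. A product state is a pair (one from each), accepting exactly when both do.
With 8 states:
        0   1  
>  S0   S0  S1 
   S1   S0  S2 
   S2   S3  S4 
 * S3   S3  S5 
   S4   S6  S4 
 * S5   S3  S7 
   S6   S6  S6 
 * S7   S3  S6 
(> = start, * = accepting)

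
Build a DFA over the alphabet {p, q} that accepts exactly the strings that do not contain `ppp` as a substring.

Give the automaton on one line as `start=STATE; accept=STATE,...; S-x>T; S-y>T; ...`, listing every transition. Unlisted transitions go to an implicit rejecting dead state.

start=A; accept=A,B,C; A-p>B; A-q>A; B-p>C; B-q>A; C-p>D; C-q>A; D-p>D; D-q>D

Track partial matches of the forbidden pattern `ppp`. State D is a dead state reached once `ppp` has occurred; every other state accepts. A means no part of `ppp` is currently matched.
With 4 states:
       p  q 
>* A   B  A 
 * B   C  A 
 * C   D  A 
   D   D  D 
(> = start, * = accepting)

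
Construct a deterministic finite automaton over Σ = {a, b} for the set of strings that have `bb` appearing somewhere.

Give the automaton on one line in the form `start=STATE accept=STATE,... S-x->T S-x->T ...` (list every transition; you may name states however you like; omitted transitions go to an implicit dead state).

States S0..S1 record the length of the longest prefix of `bb` that matches the current input suffix. Reaching S2 means `bb` has been seen, and we stay there forever. Accept from S2.
3 states suffice.
        a   b  
>  S0   S0  S1 
   S1   S0  S2 
 * S2   S2  S2 
(> = start, * = accepting)

start=S0 accept=S2 S0-a->S0 S0-b->S1 S1-a->S0 S1-b->S2 S2-a->S2 S2-b->S2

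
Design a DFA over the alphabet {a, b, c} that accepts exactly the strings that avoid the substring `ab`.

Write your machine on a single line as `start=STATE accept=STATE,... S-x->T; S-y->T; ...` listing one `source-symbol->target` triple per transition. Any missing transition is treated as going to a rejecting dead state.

Track partial matches of the forbidden pattern `ab`. State S2 is a dead state reached once `ab` has occurred; every other state accepts. S0 means no part of `ab` is currently matched.
A 3-state machine:
        a   b   c  
>* S0   S1  S0  S0 
 * S1   S1  S2  S0 
   S2   S2  S2  S2 
(> = start, * = accepting)

start=S0; accept=S0,S1; S0-a->S1; S0-b->S0; S0-c->S0; S1-a->S1; S1-b->S2; S1-c->S0; S2-a->S2; S2-b->S2; S2-c->S2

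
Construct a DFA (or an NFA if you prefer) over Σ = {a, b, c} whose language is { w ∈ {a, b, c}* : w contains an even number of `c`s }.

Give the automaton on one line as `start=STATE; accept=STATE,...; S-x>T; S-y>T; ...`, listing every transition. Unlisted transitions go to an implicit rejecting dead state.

start=q0; accept=q0; q0-a>q0; q0-b>q0; q0-c>q1; q1-a>q1; q1-b>q1; q1-c>q0

Keep the running count of `c`s modulo 2: each `c` advances along the cycle q0 → q1 → q0 while other symbols loop. Accept at q0.
2 states suffice.
        a   b   c  
>* q0   q0  q0  q1 
   q1   q1  q1  q0 
(> = start, * = accepting)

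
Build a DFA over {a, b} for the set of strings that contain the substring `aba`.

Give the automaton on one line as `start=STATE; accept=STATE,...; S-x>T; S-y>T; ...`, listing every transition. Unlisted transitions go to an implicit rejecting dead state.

Track how much of `aba` has been matched so far: state q0 is no progress, q3 is the absorbing accept state reached once `aba` has occurred. Intermediate states record partial matches; on a mismatch, fall back to the longest reusable overlap.
4 states suffice.
        a   b  
>  q0   q1  q0 
   q1   q1  q2 
   q2   q3  q0 
 * q3   q3  q3 
(> = start, * = accepting)

start=q0; accept=q3; q0-a>q1; q0-b>q0; q1-a>q1; q1-b>q2; q2-a>q3; q2-b>q0; q3-a>q3; q3-b>q3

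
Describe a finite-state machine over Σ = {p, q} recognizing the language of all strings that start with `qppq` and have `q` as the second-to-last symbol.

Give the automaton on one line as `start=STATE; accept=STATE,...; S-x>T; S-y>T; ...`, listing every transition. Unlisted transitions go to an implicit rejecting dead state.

start=A; accept=G,H; A-p>B; A-q>C; B-p>B; B-q>B; C-p>D; C-q>B; D-p>E; D-q>B; E-p>B; E-q>F; F-p>G; F-q>H; G-p>I; G-q>F; H-p>G; H-q>H; I-p>I; I-q>F

Run two small machines in parallel and take their product. One (6 states) tracks whether the input so far still matches the prefix `qppq`; the other (7 states) tracks the last 2 symbols read. Each combined state is a pair, one component from each; accept when both components accept. After merging equivalent states the machine shrinks.
With 9 states:
       p  q 
>  A   B  C 
   B   B  B 
   C   D  B 
   D   E  B 
   E   B  F 
   F   G  H 
 * G   I  F 
 * H   G  H 
   I   I  F 
(> = start, * = accepting)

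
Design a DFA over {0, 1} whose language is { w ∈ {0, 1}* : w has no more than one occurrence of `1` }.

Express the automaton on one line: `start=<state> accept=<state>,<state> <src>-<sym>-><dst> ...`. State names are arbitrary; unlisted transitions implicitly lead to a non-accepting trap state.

Only the number of `1`s matters, and only up to 2. Make a chain S0 → S1 → S2 advanced by each `1` (with S2 absorbing); every other symbol self-loops. The accepting set is {S0, S1}.
        0   1  
>* S0   S0  S1 
 * S1   S1  S2 
   S2   S2  S2 
(> = start, * = accepting)

start=S0 accept=S0,S1 S0-0->S0 S0-1->S1 S1-0->S1 S1-1->S2 S2-0->S2 S2-1->S2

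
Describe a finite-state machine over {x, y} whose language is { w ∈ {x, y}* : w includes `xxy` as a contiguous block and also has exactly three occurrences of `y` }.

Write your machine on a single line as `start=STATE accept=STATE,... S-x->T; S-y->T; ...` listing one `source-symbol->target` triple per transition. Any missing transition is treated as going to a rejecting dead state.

Build one automaton per condition and run them in lockstep. The first has 4 states tracking whether and how much of `xxy` has been seen; the second has 5 states tracking the count of `y`s, saturating at 4. A product state is a pair (one from each), accepting exactly when both do. Equivalent product states are then merged.
          x    y  
>  s0     s1   s2 
   s1     s3   s2 
   s2     s4   s5 
   s3     s3   s6 
   s4     s6   s5 
   s5     s7   s8 
   s6     s6   s9 
   s7     s9   s8 
   s8     s8   s8 
   s9     s9  s10 
 * s10   s10   s8 
(> = start, * = accepting)

start=s0; accept=s10; s0-x->s1; s0-y->s2; s1-x->s3; s1-y->s2; s2-x->s4; s2-y->s5; s3-x->s3; s3-y->s6; s4-x->s6; s4-y->s5; s5-x->s7; s5-y->s8; s6-x->s6; s6-y->s9; s7-x->s9; s7-y->s8; s8-x->s8; s8-y->s8; s9-x->s9; s9-y->s10; s10-x->s10; s10-y->s8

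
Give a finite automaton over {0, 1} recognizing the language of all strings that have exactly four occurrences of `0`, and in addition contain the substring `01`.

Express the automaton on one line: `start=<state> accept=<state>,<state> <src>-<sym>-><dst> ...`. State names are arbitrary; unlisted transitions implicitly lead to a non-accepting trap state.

start=s0 accept=s9 s0-0->s1 s0-1->s0 s1-0->s2 s1-1->s3 s2-0->s4 s2-1->s5 s3-0->s5 s3-1->s3 s4-0->s6 s4-1->s7 s5-0->s7 s5-1->s5 s6-0->s8 s6-1->s9 s7-0->s9 s7-1->s7 s8-0->s8 s8-1->s8 s9-0->s8 s9-1->s9

Run two small machines in parallel and take their product. One (6 states) tracks the count of `0`s, saturating at 5; the other (3 states) tracks whether and how much of `01` has been seen. Each combined state is a pair, one component from each; accept when both components accept. Equivalent product states are then merged.
A 10-state machine:
        0   1  
>  s0   s1  s0 
   s1   s2  s3 
   s2   s4  s5 
   s3   s5  s3 
   s4   s6  s7 
   s5   s7  s5 
   s6   s8  s9 
   s7   s9  s7 
   s8   s8  s8 
 * s9   s8  s9 
(> = start, * = accepting)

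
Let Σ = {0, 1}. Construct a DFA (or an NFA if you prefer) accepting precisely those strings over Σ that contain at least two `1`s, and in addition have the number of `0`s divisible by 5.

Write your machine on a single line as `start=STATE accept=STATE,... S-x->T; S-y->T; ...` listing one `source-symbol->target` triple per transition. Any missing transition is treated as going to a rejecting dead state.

Build one automaton per condition and run them in lockstep. One (4 states) tracks the count of `1`s, saturating at 3; the other (5 states) tracks the count of `0`s modulo 5. Each combined state is a pair, one component from each; accept when both components accept.
          0    1  
>  S0     S1   S2 
   S1     S3   S4 
   S2     S4   S5 
   S3     S6   S7 
   S4     S7   S8 
 * S5     S8   S9 
   S6    S10  S11 
   S7    S11  S12 
   S8    S12  S13 
 * S9    S13   S9 
   S10    S0  S14 
   S11   S14  S15 
   S12   S15  S16 
   S13   S16  S13 
   S14    S2  S17 
   S15   S17  S18 
   S16   S18  S16 
   S17    S5  S19 
   S18   S19  S18 
   S19    S9  S19 
(> = start, * = accepting)

start=S0; accept=S5,S9; S0-0->S1; S0-1->S2; S1-0->S3; S1-1->S4; S2-0->S4; S2-1->S5; S3-0->S6; S3-1->S7; S4-0->S7; S4-1->S8; S5-0->S8; S5-1->S9; S6-0->S10; S6-1->S11; S7-0->S11; S7-1->S12; S8-0->S12; S8-1->S13; S9-0->S13; S9-1->S9; S10-0->S0; S10-1->S14; S11-0->S14; S11-1->S15; S12-0->S15; S12-1->S16; S13-0->S16; S13-1->S13; S14-0->S2; S14-1->S17; S15-0->S17; S15-1->S18; S16-0->S18; S16-1->S16; S17-0->S5; S17-1->S19; S18-0->S19; S18-1->S18; S19-0->S9; S19-1->S19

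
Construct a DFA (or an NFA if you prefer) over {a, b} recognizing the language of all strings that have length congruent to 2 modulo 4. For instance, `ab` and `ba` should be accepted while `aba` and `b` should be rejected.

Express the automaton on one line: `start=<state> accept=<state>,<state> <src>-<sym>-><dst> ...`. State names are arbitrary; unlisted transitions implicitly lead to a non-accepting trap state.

Only the length mod 4 matters, so use a 4-cycle: from any state, every input symbol moves to the next state, wrapping q3 back to q0. Mark q2 accepting.
        a   b  
>  q0   q1  q1 
   q1   q2  q2 
 * q2   q3  q3 
   q3   q0  q0 
(> = start, * = accepting)

start=q0 accept=q2 q0-a->q1 q0-b->q1 q1-a->q2 q1-b->q2 q2-a->q3 q2-b->q3 q3-a->q0 q3-b->q0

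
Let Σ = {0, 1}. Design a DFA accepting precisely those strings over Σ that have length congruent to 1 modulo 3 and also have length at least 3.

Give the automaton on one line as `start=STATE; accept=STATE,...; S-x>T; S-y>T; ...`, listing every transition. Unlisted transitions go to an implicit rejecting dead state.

start=q0; accept=q4; q0-0>q1; q0-1>q1; q1-0>q2; q1-1>q2; q2-0>q3; q2-1>q3; q3-0>q4; q3-1>q4; q4-0>q2; q4-1>q2

Run two small machines in parallel and take their product. One (3 states) tracks the input length modulo 3; the other (5 states) tracks the input length, saturating at 4. Each combined state is a pair, one component from each; accept when both components accept. After merging equivalent states the machine shrinks.
With 5 states:
        0   1  
>  q0   q1  q1 
   q1   q2  q2 
   q2   q3  q3 
   q3   q4  q4 
 * q4   q2  q2 
(> = start, * = accepting)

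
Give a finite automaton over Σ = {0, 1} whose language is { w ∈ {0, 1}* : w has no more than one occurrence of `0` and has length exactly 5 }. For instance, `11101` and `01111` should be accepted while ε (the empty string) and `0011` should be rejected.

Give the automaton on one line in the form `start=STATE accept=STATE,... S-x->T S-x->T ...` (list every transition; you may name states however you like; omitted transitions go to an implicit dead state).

start=s0 accept=s13,s14 s0-0->s1 s0-1->s2 s1-0->s3 s1-1->s4 s2-0->s4 s2-1->s5 s3-0->s6 s3-1->s6 s4-0->s6 s4-1->s7 s5-0->s7 s5-1->s8 s6-0->s9 s6-1->s9 s7-0->s9 s7-1->s10 s8-0->s10 s8-1->s11 s9-0->s12 s9-1->s12 s10-0->s12 s10-1->s13 s11-0->s13 s11-1->s14 s12-0->s15 s12-1->s15 s13-0->s15 s13-1->s16 s14-0->s16 s14-1->s17 s15-0->s15 s15-1->s15 s16-0->s15 s16-1->s16 s17-0->s16 s17-1->s17

Handle the two conditions separately and then intersect. The first has 3 states tracking the count of `0`s, saturating at 2; the second has 7 states tracking the input length, saturating at 6. A product state is a pair (one from each), accepting exactly when both do.
An 18-state machine:
          0    1  
>  s0     s1   s2 
   s1     s3   s4 
   s2     s4   s5 
   s3     s6   s6 
   s4     s6   s7 
   s5     s7   s8 
   s6     s9   s9 
   s7     s9  s10 
   s8    s10  s11 
   s9    s12  s12 
   s10   s12  s13 
   s11   s13  s14 
   s12   s15  s15 
 * s13   s15  s16 
 * s14   s16  s17 
   s15   s15  s15 
   s16   s15  s16 
   s17   s16  s17 
(> = start, * = accepting)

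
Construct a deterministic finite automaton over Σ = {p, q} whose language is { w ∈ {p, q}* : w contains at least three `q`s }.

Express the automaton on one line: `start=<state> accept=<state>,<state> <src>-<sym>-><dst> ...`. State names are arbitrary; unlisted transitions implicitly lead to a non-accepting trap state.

Count `q`s, saturating at 4: states s0 through s3 mean 0 through 3 `q`s seen; s4 means more than 3. Each `q` increments (capped at s4); other symbols loop. Accept from {s3, s4}.
With 5 states:
        p   q  
>  s0   s0  s1 
   s1   s1  s2 
   s2   s2  s3 
 * s3   s3  s4 
 * s4   s4  s4 
(> = start, * = accepting)

start=s0 accept=s3,s4 s0-p->s0 s0-q->s1 s1-p->s1 s1-q->s2 s2-p->s2 s2-q->s3 s3-p->s3 s3-q->s4 s4-p->s4 s4-q->s4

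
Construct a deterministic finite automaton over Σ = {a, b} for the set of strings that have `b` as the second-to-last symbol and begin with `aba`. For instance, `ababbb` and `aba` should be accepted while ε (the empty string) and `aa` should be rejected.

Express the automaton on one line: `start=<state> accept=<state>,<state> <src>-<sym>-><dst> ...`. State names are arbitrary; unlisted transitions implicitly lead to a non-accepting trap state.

start=q0 accept=q4,q7 q0-a->q1 q0-b->q2 q1-a->q2 q1-b->q3 q2-a->q2 q2-b->q2 q3-a->q4 q3-b->q2 q4-a->q5 q4-b->q6 q5-a->q5 q5-b->q6 q6-a->q4 q6-b->q7 q7-a->q4 q7-b->q7

Run two small machines in parallel and take their product. One (7 states) tracks the last 2 symbols read; the other (5 states) tracks whether the input so far still matches the prefix `aba`. Each combined state is a pair, one component from each; accept when both components accept. Equivalent product states are then merged.
An 8-state machine:
        a   b  
>  q0   q1  q2 
   q1   q2  q3 
   q2   q2  q2 
   q3   q4  q2 
 * q4   q5  q6 
   q5   q5  q6 
   q6   q4  q7 
 * q7   q4  q7 
(> = start, * = accepting)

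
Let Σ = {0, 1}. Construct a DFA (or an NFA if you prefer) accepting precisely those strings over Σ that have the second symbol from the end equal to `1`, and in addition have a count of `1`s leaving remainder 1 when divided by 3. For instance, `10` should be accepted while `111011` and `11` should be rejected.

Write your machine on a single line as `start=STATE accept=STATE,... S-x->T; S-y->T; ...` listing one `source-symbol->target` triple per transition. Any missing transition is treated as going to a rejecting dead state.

Handle the two conditions separately and then intersect. The first has 7 states tracking the last 2 symbols read; the second has 3 states tracking the count of `1`s modulo 3. A product state is a pair (one from each), accepting exactly when both do.
          0    1  
>  q0     q1   q2 
   q1     q3   q4 
   q2     q5   q6 
   q3     q3   q4 
   q4     q5   q6 
 * q5     q7   q8 
   q6     q9  q10 
   q7     q7   q8 
   q8     q9  q10 
   q9    q11  q12 
   q10   q13  q14 
   q11   q11  q12 
   q12   q13  q14 
   q13    q3   q4 
 * q14    q5   q6 
(> = start, * = accepting)

start=q0; accept=q5,q14; q0-0->q1; q0-1->q2; q1-0->q3; q1-1->q4; q2-0->q5; q2-1->q6; q3-0->q3; q3-1->q4; q4-0->q5; q4-1->q6; q5-0->q7; q5-1->q8; q6-0->q9; q6-1->q10; q7-0->q7; q7-1->q8; q8-0->q9; q8-1->q10; q9-0->q11; q9-1->q12; q10-0->q13; q10-1->q14; q11-0->q11; q11-1->q12; q12-0->q13; q12-1->q14; q13-0->q3; q13-1->q4; q14-0->q5; q14-1->q6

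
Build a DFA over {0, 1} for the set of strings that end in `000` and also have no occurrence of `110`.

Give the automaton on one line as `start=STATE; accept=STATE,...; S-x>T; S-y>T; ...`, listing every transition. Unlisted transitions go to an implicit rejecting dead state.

start=q0; accept=q5; q0-0>q1; q0-1>q2; q1-0>q3; q1-1>q2; q2-0>q1; q2-1>q4; q3-0>q5; q3-1>q2; q4-0>q6; q4-1>q4; q5-0>q5; q5-1>q2; q6-0>q7; q6-1>q8; q7-0>q9; q7-1>q8; q8-0>q6; q8-1>q8; q9-0>q9; q9-1>q8

Run two small machines in parallel and take their product. The first has 4 states tracking how much of the suffix `000` has currently been matched; the second has 4 states tracking partial matches of the forbidden pattern `110`. A product state is a pair (one from each), accepting exactly when both do.
A 10-state machine:
        0   1  
>  q0   q1  q2 
   q1   q3  q2 
   q2   q1  q4 
   q3   q5  q2 
   q4   q6  q4 
 * q5   q5  q2 
   q6   q7  q8 
   q7   q9  q8 
   q8   q6  q8 
   q9   q9  q8 
(> = start, * = accepting)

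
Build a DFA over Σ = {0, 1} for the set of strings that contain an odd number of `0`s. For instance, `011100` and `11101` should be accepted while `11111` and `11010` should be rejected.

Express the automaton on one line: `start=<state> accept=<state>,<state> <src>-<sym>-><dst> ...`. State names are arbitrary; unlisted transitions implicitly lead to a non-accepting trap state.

Keep the running count of `0`s modulo 2: each `0` advances along the cycle q0 → q1 → q0 while other symbols loop. Accept at q1.
A 2-state machine:
        0   1  
>  q0   q1  q0 
 * q1   q0  q1 
(> = start, * = accepting)

start=q0 accept=q1 q0-0->q1 q0-1->q0 q1-0->q0 q1-1->q1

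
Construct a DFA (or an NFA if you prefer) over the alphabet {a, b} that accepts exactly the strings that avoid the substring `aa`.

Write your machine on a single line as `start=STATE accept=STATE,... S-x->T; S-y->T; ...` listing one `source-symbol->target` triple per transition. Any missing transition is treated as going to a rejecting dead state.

start=q0; accept=q0,q1; q0-a->q1; q0-b->q0; q1-a->q2; q1-b->q0; q2-a->q2; q2-b->q2

This is the complement of 'contains `aa`'. Use the same substring-matching states — q0 through q2 holding how much of `aa` has just been matched — but flip the accepting set: everything except the trap q2 accepts.
        a   b  
>* q0   q1  q0 
 * q1   q2  q0 
   q2   q2  q2 
(> = start, * = accepting)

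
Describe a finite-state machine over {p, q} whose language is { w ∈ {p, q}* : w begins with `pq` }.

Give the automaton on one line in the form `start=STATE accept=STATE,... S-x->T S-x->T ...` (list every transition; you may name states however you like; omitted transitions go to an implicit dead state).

start=s0 accept=s2 s0-p->s1 s0-q->s3 s1-p->s3 s1-q->s2 s2-p->s2 s2-q->s2 s3-p->s3 s3-q->s3

Walk along `pq` while the input agrees: from s0 take `p` to s1, and so on. Any deviation drops to the rejecting sink s3. Once s2 is reached the prefix is confirmed and every continuation is accepted.
A 4-state machine:
        p   q  
>  s0   s1  s3 
   s1   s3  s2 
 * s2   s2  s2 
   s3   s3  s3 
(> = start, * = accepting)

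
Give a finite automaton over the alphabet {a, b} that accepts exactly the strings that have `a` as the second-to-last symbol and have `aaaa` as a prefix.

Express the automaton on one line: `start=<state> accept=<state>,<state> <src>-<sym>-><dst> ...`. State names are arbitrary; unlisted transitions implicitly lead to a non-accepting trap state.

Build one automaton per condition and run them in lockstep. One (7 states) tracks the last 2 symbols read; the other (6 states) tracks whether the input so far still matches the prefix `aaaa`. Each combined state is a pair, one component from each; accept when both components accept. After merging equivalent states the machine shrinks.
        a   b  
>  S0   S1  S2 
   S1   S3  S2 
   S2   S2  S2 
   S3   S4  S2 
   S4   S5  S2 
 * S5   S5  S6 
 * S6   S7  S8 
   S7   S5  S6 
   S8   S7  S8 
(> = start, * = accepting)

start=S0 accept=S5,S6 S0-a->S1 S0-b->S2 S1-a->S3 S1-b->S2 S2-a->S2 S2-b->S2 S3-a->S4 S3-b->S2 S4-a->S5 S4-b->S2 S5-a->S5 S5-b->S6 S6-a->S7 S6-b->S8 S7-a->S5 S7-b->S6 S8-a->S7 S8-b->S8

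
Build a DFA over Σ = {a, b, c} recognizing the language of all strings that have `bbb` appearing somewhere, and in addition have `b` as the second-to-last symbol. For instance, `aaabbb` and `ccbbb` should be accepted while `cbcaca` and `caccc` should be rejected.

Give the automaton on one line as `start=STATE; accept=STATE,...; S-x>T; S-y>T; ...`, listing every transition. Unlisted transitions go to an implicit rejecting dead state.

start=q0; accept=q3,q4; q0-a>q0; q0-b>q1; q0-c>q0; q1-a>q0; q1-b>q2; q1-c>q0; q2-a>q0; q2-b>q3; q2-c>q0; q3-a>q4; q3-b>q3; q3-c>q4; q4-a>q5; q4-b>q6; q4-c>q5; q5-a>q5; q5-b>q6; q5-c>q5; q6-a>q4; q6-b>q3; q6-c>q4

Build one automaton per condition and run them in lockstep. One (4 states) tracks whether and how much of `bbb` has been seen; the other (13 states) tracks the last 2 symbols read. Each combined state is a pair, one component from each; accept when both components accept. Equivalent product states are then merged.
A 7-state machine:
        a   b   c  
>  q0   q0  q1  q0 
   q1   q0  q2  q0 
   q2   q0  q3  q0 
 * q3   q4  q3  q4 
 * q4   q5  q6  q5 
   q5   q5  q6  q5 
   q6   q4  q3  q4 
(> = start, * = accepting)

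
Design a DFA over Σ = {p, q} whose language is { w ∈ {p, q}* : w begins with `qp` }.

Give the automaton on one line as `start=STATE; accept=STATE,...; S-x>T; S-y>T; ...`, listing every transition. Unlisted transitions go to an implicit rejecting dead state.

start=S0; accept=S2; S0-p>S3; S0-q>S1; S1-p>S2; S1-q>S3; S2-p>S2; S2-q>S2; S3-p>S3; S3-q>S3

Check the first 2 symbols one by one: S0 through S1 record how many have matched `qp` so far; any wrong symbol goes to the dead state S3. After all 2 match we enter the accepting sink S2.
        p   q  
>  S0   S3  S1 
   S1   S2  S3 
 * S2   S2  S2 
   S3   S3  S3 
(> = start, * = accepting)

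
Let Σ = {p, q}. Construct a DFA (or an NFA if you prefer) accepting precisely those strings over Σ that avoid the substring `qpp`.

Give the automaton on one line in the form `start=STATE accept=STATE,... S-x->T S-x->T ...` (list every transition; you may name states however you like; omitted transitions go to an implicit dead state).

This is the complement of 'contains `qpp`'. Use the same substring-matching states — s0 through s3 holding how much of `qpp` has just been matched — but flip the accepting set: everything except the trap s3 accepts.
A 4-state machine:
        p   q  
>* s0   s0  s1 
 * s1   s2  s1 
 * s2   s3  s1 
   s3   s3  s3 
(> = start, * = accepting)

start=s0 accept=s0,s1,s2 s0-p->s0 s0-q->s1 s1-p->s2 s1-q->s1 s2-p->s3 s2-q->s1 s3-p->s3 s3-q->s3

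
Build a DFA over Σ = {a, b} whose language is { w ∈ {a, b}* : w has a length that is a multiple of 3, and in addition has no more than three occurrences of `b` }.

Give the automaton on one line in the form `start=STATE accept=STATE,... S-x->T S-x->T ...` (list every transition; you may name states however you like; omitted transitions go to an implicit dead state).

start=S0 accept=S0,S6,S7,S8 S0-a->S1 S0-b->S2 S1-a->S3 S1-b->S4 S2-a->S4 S2-b->S5 S3-a->S0 S3-b->S6 S4-a->S6 S4-b->S7 S5-a->S7 S5-b->S8 S6-a->S2 S6-b->S9 S7-a->S9 S7-b->S10 S8-a->S10 S8-b->S11 S9-a->S5 S9-b->S12 S10-a->S12 S10-b->S11 S11-a->S11 S11-b->S11 S12-a->S8 S12-b->S11

Run two small machines in parallel and take their product. One (3 states) tracks the input length modulo 3; the other (5 states) tracks the count of `b`s, saturating at 4. Each combined state is a pair, one component from each; accept when both components accept. Minimizing collapses redundant product states.
13 states suffice.
          a    b  
>* S0     S1   S2 
   S1     S3   S4 
   S2     S4   S5 
   S3     S0   S6 
   S4     S6   S7 
   S5     S7   S8 
 * S6     S2   S9 
 * S7     S9  S10 
 * S8    S10  S11 
   S9     S5  S12 
   S10   S12  S11 
   S11   S11  S11 
   S12    S8  S11 
(> = start, * = accepting)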